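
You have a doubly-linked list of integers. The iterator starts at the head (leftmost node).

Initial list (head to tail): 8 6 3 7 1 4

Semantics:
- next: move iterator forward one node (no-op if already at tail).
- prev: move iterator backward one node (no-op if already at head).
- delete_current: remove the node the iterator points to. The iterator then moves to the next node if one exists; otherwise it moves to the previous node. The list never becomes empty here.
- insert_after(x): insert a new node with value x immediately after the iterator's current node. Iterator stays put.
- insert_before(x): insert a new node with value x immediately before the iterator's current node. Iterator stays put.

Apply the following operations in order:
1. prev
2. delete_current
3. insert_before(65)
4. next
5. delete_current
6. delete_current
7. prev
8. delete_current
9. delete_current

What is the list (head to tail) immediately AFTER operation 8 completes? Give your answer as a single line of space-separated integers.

After 1 (prev): list=[8, 6, 3, 7, 1, 4] cursor@8
After 2 (delete_current): list=[6, 3, 7, 1, 4] cursor@6
After 3 (insert_before(65)): list=[65, 6, 3, 7, 1, 4] cursor@6
After 4 (next): list=[65, 6, 3, 7, 1, 4] cursor@3
After 5 (delete_current): list=[65, 6, 7, 1, 4] cursor@7
After 6 (delete_current): list=[65, 6, 1, 4] cursor@1
After 7 (prev): list=[65, 6, 1, 4] cursor@6
After 8 (delete_current): list=[65, 1, 4] cursor@1

Answer: 65 1 4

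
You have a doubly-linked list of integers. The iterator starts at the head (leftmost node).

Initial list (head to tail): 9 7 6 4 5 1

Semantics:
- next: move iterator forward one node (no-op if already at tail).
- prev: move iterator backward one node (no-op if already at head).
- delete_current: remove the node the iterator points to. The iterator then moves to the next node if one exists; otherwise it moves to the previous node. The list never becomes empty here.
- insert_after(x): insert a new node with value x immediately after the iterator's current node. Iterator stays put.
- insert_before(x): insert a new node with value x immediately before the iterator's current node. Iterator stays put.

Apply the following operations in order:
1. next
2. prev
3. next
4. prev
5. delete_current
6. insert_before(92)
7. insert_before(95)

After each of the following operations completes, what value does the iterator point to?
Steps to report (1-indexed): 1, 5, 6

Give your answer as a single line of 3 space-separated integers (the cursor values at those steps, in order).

After 1 (next): list=[9, 7, 6, 4, 5, 1] cursor@7
After 2 (prev): list=[9, 7, 6, 4, 5, 1] cursor@9
After 3 (next): list=[9, 7, 6, 4, 5, 1] cursor@7
After 4 (prev): list=[9, 7, 6, 4, 5, 1] cursor@9
After 5 (delete_current): list=[7, 6, 4, 5, 1] cursor@7
After 6 (insert_before(92)): list=[92, 7, 6, 4, 5, 1] cursor@7
After 7 (insert_before(95)): list=[92, 95, 7, 6, 4, 5, 1] cursor@7

Answer: 7 7 7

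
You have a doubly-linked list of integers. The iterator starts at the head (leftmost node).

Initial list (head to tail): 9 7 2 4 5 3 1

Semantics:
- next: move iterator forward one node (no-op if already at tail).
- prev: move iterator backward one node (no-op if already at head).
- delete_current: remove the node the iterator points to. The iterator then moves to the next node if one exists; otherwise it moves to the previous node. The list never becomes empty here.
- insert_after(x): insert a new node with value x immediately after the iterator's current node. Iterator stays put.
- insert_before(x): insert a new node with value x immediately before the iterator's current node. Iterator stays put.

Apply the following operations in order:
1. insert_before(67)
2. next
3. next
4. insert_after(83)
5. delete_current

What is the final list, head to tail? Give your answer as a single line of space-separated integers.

After 1 (insert_before(67)): list=[67, 9, 7, 2, 4, 5, 3, 1] cursor@9
After 2 (next): list=[67, 9, 7, 2, 4, 5, 3, 1] cursor@7
After 3 (next): list=[67, 9, 7, 2, 4, 5, 3, 1] cursor@2
After 4 (insert_after(83)): list=[67, 9, 7, 2, 83, 4, 5, 3, 1] cursor@2
After 5 (delete_current): list=[67, 9, 7, 83, 4, 5, 3, 1] cursor@83

Answer: 67 9 7 83 4 5 3 1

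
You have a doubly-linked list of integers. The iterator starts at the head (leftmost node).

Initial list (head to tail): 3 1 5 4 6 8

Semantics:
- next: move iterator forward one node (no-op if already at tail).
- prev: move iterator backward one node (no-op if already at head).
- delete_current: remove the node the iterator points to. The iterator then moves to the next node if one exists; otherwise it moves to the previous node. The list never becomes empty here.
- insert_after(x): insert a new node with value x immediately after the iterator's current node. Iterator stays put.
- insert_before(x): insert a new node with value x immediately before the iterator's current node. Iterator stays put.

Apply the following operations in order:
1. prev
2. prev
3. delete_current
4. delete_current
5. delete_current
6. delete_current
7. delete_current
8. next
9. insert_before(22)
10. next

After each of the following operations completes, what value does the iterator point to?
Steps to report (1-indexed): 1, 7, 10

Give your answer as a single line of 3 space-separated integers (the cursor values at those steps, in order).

Answer: 3 8 8

Derivation:
After 1 (prev): list=[3, 1, 5, 4, 6, 8] cursor@3
After 2 (prev): list=[3, 1, 5, 4, 6, 8] cursor@3
After 3 (delete_current): list=[1, 5, 4, 6, 8] cursor@1
After 4 (delete_current): list=[5, 4, 6, 8] cursor@5
After 5 (delete_current): list=[4, 6, 8] cursor@4
After 6 (delete_current): list=[6, 8] cursor@6
After 7 (delete_current): list=[8] cursor@8
After 8 (next): list=[8] cursor@8
After 9 (insert_before(22)): list=[22, 8] cursor@8
After 10 (next): list=[22, 8] cursor@8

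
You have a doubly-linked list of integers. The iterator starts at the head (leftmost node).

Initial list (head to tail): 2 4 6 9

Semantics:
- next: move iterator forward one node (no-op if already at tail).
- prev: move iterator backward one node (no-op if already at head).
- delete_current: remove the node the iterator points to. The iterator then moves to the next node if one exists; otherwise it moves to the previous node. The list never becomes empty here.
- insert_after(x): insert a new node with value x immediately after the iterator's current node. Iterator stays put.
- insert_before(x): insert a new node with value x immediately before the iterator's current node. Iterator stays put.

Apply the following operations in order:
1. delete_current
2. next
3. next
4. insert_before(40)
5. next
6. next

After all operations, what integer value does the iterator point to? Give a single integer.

Answer: 9

Derivation:
After 1 (delete_current): list=[4, 6, 9] cursor@4
After 2 (next): list=[4, 6, 9] cursor@6
After 3 (next): list=[4, 6, 9] cursor@9
After 4 (insert_before(40)): list=[4, 6, 40, 9] cursor@9
After 5 (next): list=[4, 6, 40, 9] cursor@9
After 6 (next): list=[4, 6, 40, 9] cursor@9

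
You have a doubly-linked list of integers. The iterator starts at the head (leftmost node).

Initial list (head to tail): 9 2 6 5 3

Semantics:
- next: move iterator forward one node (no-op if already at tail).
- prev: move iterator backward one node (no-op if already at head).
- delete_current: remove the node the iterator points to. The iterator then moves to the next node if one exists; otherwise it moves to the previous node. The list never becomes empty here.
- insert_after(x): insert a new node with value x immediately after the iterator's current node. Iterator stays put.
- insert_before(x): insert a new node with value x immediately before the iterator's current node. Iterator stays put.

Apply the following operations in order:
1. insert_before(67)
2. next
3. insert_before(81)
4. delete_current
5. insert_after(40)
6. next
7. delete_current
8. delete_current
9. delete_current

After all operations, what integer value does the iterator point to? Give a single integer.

After 1 (insert_before(67)): list=[67, 9, 2, 6, 5, 3] cursor@9
After 2 (next): list=[67, 9, 2, 6, 5, 3] cursor@2
After 3 (insert_before(81)): list=[67, 9, 81, 2, 6, 5, 3] cursor@2
After 4 (delete_current): list=[67, 9, 81, 6, 5, 3] cursor@6
After 5 (insert_after(40)): list=[67, 9, 81, 6, 40, 5, 3] cursor@6
After 6 (next): list=[67, 9, 81, 6, 40, 5, 3] cursor@40
After 7 (delete_current): list=[67, 9, 81, 6, 5, 3] cursor@5
After 8 (delete_current): list=[67, 9, 81, 6, 3] cursor@3
After 9 (delete_current): list=[67, 9, 81, 6] cursor@6

Answer: 6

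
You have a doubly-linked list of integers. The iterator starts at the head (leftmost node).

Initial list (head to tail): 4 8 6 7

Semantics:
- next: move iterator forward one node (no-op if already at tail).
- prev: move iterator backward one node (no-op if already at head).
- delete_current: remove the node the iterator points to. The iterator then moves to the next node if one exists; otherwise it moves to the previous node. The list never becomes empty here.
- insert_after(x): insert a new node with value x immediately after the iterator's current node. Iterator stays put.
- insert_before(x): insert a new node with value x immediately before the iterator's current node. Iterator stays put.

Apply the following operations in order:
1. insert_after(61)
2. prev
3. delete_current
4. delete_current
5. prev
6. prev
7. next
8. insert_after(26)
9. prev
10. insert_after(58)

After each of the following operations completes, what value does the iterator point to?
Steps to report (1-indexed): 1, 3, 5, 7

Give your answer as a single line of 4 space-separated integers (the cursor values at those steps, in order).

Answer: 4 61 8 6

Derivation:
After 1 (insert_after(61)): list=[4, 61, 8, 6, 7] cursor@4
After 2 (prev): list=[4, 61, 8, 6, 7] cursor@4
After 3 (delete_current): list=[61, 8, 6, 7] cursor@61
After 4 (delete_current): list=[8, 6, 7] cursor@8
After 5 (prev): list=[8, 6, 7] cursor@8
After 6 (prev): list=[8, 6, 7] cursor@8
After 7 (next): list=[8, 6, 7] cursor@6
After 8 (insert_after(26)): list=[8, 6, 26, 7] cursor@6
After 9 (prev): list=[8, 6, 26, 7] cursor@8
After 10 (insert_after(58)): list=[8, 58, 6, 26, 7] cursor@8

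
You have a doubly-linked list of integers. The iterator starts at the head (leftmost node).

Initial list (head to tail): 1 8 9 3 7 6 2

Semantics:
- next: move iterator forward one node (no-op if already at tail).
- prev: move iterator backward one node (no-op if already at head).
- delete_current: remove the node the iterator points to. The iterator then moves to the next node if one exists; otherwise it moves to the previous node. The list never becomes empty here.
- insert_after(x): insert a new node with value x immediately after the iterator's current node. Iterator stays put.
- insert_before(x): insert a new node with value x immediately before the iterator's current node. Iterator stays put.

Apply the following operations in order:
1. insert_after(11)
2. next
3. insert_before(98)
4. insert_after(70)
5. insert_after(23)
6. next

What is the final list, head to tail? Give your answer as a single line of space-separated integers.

Answer: 1 98 11 23 70 8 9 3 7 6 2

Derivation:
After 1 (insert_after(11)): list=[1, 11, 8, 9, 3, 7, 6, 2] cursor@1
After 2 (next): list=[1, 11, 8, 9, 3, 7, 6, 2] cursor@11
After 3 (insert_before(98)): list=[1, 98, 11, 8, 9, 3, 7, 6, 2] cursor@11
After 4 (insert_after(70)): list=[1, 98, 11, 70, 8, 9, 3, 7, 6, 2] cursor@11
After 5 (insert_after(23)): list=[1, 98, 11, 23, 70, 8, 9, 3, 7, 6, 2] cursor@11
After 6 (next): list=[1, 98, 11, 23, 70, 8, 9, 3, 7, 6, 2] cursor@23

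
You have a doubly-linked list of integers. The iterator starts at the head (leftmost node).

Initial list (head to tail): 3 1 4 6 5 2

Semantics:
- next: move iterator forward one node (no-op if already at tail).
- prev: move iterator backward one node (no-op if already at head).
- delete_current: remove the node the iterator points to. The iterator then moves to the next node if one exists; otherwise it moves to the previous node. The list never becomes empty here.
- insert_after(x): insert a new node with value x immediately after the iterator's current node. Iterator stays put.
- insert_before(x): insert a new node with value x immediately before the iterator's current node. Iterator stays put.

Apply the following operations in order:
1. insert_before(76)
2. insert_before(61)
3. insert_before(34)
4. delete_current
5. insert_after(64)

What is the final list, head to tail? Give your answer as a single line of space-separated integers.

Answer: 76 61 34 1 64 4 6 5 2

Derivation:
After 1 (insert_before(76)): list=[76, 3, 1, 4, 6, 5, 2] cursor@3
After 2 (insert_before(61)): list=[76, 61, 3, 1, 4, 6, 5, 2] cursor@3
After 3 (insert_before(34)): list=[76, 61, 34, 3, 1, 4, 6, 5, 2] cursor@3
After 4 (delete_current): list=[76, 61, 34, 1, 4, 6, 5, 2] cursor@1
After 5 (insert_after(64)): list=[76, 61, 34, 1, 64, 4, 6, 5, 2] cursor@1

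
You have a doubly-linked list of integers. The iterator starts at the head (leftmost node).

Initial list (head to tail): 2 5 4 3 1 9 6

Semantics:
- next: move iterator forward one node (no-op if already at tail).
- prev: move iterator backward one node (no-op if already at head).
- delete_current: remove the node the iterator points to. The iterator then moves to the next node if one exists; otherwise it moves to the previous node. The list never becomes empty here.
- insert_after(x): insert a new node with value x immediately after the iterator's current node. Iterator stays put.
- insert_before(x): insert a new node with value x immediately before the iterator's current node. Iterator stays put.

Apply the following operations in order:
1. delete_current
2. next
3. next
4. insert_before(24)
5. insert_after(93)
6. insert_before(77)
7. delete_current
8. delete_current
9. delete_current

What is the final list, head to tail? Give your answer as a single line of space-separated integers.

Answer: 5 4 24 77 9 6

Derivation:
After 1 (delete_current): list=[5, 4, 3, 1, 9, 6] cursor@5
After 2 (next): list=[5, 4, 3, 1, 9, 6] cursor@4
After 3 (next): list=[5, 4, 3, 1, 9, 6] cursor@3
After 4 (insert_before(24)): list=[5, 4, 24, 3, 1, 9, 6] cursor@3
After 5 (insert_after(93)): list=[5, 4, 24, 3, 93, 1, 9, 6] cursor@3
After 6 (insert_before(77)): list=[5, 4, 24, 77, 3, 93, 1, 9, 6] cursor@3
After 7 (delete_current): list=[5, 4, 24, 77, 93, 1, 9, 6] cursor@93
After 8 (delete_current): list=[5, 4, 24, 77, 1, 9, 6] cursor@1
After 9 (delete_current): list=[5, 4, 24, 77, 9, 6] cursor@9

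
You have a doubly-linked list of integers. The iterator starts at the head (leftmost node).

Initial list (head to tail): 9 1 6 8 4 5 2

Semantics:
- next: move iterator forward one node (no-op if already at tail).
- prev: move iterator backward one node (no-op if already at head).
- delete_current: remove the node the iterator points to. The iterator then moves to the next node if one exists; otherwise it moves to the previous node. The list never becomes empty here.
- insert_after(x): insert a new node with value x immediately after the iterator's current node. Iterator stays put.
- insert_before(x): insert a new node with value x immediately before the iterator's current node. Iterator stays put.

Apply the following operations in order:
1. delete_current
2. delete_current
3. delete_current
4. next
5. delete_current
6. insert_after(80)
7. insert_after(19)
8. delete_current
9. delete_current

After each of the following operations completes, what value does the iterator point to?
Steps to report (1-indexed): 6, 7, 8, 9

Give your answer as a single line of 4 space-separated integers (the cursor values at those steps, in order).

After 1 (delete_current): list=[1, 6, 8, 4, 5, 2] cursor@1
After 2 (delete_current): list=[6, 8, 4, 5, 2] cursor@6
After 3 (delete_current): list=[8, 4, 5, 2] cursor@8
After 4 (next): list=[8, 4, 5, 2] cursor@4
After 5 (delete_current): list=[8, 5, 2] cursor@5
After 6 (insert_after(80)): list=[8, 5, 80, 2] cursor@5
After 7 (insert_after(19)): list=[8, 5, 19, 80, 2] cursor@5
After 8 (delete_current): list=[8, 19, 80, 2] cursor@19
After 9 (delete_current): list=[8, 80, 2] cursor@80

Answer: 5 5 19 80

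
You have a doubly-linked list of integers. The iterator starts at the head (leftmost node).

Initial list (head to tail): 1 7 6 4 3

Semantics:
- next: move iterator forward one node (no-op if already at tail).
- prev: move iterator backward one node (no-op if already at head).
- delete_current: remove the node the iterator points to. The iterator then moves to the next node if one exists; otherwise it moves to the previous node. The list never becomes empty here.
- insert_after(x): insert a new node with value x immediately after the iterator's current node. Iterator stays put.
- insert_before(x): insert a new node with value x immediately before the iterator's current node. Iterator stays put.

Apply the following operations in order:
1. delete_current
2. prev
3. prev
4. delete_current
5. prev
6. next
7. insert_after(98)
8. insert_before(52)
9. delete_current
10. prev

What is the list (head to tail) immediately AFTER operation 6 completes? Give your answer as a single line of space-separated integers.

After 1 (delete_current): list=[7, 6, 4, 3] cursor@7
After 2 (prev): list=[7, 6, 4, 3] cursor@7
After 3 (prev): list=[7, 6, 4, 3] cursor@7
After 4 (delete_current): list=[6, 4, 3] cursor@6
After 5 (prev): list=[6, 4, 3] cursor@6
After 6 (next): list=[6, 4, 3] cursor@4

Answer: 6 4 3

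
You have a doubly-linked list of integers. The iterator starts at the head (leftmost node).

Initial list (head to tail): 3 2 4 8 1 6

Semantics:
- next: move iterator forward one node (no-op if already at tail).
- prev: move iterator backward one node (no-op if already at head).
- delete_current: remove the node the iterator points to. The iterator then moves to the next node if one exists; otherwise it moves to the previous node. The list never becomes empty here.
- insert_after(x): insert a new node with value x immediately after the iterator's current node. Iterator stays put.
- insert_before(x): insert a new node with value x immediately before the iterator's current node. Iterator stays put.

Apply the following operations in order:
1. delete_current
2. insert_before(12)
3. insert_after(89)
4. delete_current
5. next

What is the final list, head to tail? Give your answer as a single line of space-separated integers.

Answer: 12 89 4 8 1 6

Derivation:
After 1 (delete_current): list=[2, 4, 8, 1, 6] cursor@2
After 2 (insert_before(12)): list=[12, 2, 4, 8, 1, 6] cursor@2
After 3 (insert_after(89)): list=[12, 2, 89, 4, 8, 1, 6] cursor@2
After 4 (delete_current): list=[12, 89, 4, 8, 1, 6] cursor@89
After 5 (next): list=[12, 89, 4, 8, 1, 6] cursor@4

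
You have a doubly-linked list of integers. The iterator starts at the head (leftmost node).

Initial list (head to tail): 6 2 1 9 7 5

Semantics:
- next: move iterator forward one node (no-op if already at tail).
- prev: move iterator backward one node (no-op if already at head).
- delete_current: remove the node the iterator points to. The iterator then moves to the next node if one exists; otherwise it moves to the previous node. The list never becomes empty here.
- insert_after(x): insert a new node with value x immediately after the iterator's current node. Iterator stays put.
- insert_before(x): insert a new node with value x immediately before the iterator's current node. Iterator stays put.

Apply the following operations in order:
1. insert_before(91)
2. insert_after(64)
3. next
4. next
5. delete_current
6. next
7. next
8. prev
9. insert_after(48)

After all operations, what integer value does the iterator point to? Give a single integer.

Answer: 9

Derivation:
After 1 (insert_before(91)): list=[91, 6, 2, 1, 9, 7, 5] cursor@6
After 2 (insert_after(64)): list=[91, 6, 64, 2, 1, 9, 7, 5] cursor@6
After 3 (next): list=[91, 6, 64, 2, 1, 9, 7, 5] cursor@64
After 4 (next): list=[91, 6, 64, 2, 1, 9, 7, 5] cursor@2
After 5 (delete_current): list=[91, 6, 64, 1, 9, 7, 5] cursor@1
After 6 (next): list=[91, 6, 64, 1, 9, 7, 5] cursor@9
After 7 (next): list=[91, 6, 64, 1, 9, 7, 5] cursor@7
After 8 (prev): list=[91, 6, 64, 1, 9, 7, 5] cursor@9
After 9 (insert_after(48)): list=[91, 6, 64, 1, 9, 48, 7, 5] cursor@9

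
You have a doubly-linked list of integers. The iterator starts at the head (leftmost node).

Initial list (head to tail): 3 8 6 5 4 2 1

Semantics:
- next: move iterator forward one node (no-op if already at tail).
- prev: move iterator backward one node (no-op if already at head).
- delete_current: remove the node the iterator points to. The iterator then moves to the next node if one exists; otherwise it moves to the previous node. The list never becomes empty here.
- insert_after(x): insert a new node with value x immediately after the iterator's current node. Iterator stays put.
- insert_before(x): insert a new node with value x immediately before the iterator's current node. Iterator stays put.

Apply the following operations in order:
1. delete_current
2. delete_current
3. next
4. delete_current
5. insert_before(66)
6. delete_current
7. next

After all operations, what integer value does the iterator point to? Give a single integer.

Answer: 1

Derivation:
After 1 (delete_current): list=[8, 6, 5, 4, 2, 1] cursor@8
After 2 (delete_current): list=[6, 5, 4, 2, 1] cursor@6
After 3 (next): list=[6, 5, 4, 2, 1] cursor@5
After 4 (delete_current): list=[6, 4, 2, 1] cursor@4
After 5 (insert_before(66)): list=[6, 66, 4, 2, 1] cursor@4
After 6 (delete_current): list=[6, 66, 2, 1] cursor@2
After 7 (next): list=[6, 66, 2, 1] cursor@1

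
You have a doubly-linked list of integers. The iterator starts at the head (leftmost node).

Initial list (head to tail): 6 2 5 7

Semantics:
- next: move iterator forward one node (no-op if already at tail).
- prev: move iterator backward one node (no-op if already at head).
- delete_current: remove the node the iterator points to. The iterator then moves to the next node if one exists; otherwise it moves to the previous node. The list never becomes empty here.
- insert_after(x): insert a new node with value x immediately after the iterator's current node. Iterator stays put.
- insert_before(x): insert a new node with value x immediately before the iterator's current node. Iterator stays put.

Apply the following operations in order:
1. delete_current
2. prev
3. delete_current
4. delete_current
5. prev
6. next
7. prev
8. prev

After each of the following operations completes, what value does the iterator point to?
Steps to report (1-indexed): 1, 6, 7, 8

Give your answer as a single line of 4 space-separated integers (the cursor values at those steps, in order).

Answer: 2 7 7 7

Derivation:
After 1 (delete_current): list=[2, 5, 7] cursor@2
After 2 (prev): list=[2, 5, 7] cursor@2
After 3 (delete_current): list=[5, 7] cursor@5
After 4 (delete_current): list=[7] cursor@7
After 5 (prev): list=[7] cursor@7
After 6 (next): list=[7] cursor@7
After 7 (prev): list=[7] cursor@7
After 8 (prev): list=[7] cursor@7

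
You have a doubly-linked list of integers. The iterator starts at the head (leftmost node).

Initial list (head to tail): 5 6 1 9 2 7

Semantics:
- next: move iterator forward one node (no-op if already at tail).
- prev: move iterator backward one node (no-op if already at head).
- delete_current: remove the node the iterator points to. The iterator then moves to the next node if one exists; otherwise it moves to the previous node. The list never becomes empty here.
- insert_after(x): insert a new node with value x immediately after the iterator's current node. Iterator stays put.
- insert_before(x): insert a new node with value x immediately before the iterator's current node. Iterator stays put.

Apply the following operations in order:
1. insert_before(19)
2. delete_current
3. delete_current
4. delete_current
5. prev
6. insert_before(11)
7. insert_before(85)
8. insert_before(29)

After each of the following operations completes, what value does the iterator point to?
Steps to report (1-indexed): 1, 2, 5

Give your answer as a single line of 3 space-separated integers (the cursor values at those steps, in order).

Answer: 5 6 19

Derivation:
After 1 (insert_before(19)): list=[19, 5, 6, 1, 9, 2, 7] cursor@5
After 2 (delete_current): list=[19, 6, 1, 9, 2, 7] cursor@6
After 3 (delete_current): list=[19, 1, 9, 2, 7] cursor@1
After 4 (delete_current): list=[19, 9, 2, 7] cursor@9
After 5 (prev): list=[19, 9, 2, 7] cursor@19
After 6 (insert_before(11)): list=[11, 19, 9, 2, 7] cursor@19
After 7 (insert_before(85)): list=[11, 85, 19, 9, 2, 7] cursor@19
After 8 (insert_before(29)): list=[11, 85, 29, 19, 9, 2, 7] cursor@19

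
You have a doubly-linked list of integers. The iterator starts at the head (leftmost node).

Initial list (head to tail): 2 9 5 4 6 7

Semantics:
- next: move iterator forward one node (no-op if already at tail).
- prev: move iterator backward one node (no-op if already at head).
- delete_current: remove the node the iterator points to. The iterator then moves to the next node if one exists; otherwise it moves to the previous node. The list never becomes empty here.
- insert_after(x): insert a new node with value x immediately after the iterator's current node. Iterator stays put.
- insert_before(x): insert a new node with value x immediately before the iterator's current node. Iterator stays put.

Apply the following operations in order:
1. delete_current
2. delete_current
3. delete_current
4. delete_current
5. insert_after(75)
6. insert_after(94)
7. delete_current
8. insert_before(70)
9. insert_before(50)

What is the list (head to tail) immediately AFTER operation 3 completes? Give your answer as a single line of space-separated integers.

Answer: 4 6 7

Derivation:
After 1 (delete_current): list=[9, 5, 4, 6, 7] cursor@9
After 2 (delete_current): list=[5, 4, 6, 7] cursor@5
After 3 (delete_current): list=[4, 6, 7] cursor@4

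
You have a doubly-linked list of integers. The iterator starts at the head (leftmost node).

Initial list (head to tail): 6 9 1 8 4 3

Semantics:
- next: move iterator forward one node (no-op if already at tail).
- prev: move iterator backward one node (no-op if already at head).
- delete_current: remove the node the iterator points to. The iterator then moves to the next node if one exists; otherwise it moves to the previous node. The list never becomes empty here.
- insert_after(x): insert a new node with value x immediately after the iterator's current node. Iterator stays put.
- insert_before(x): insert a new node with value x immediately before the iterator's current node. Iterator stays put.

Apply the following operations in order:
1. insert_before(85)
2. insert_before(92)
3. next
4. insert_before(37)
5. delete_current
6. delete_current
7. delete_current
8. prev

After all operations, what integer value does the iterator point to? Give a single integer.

Answer: 37

Derivation:
After 1 (insert_before(85)): list=[85, 6, 9, 1, 8, 4, 3] cursor@6
After 2 (insert_before(92)): list=[85, 92, 6, 9, 1, 8, 4, 3] cursor@6
After 3 (next): list=[85, 92, 6, 9, 1, 8, 4, 3] cursor@9
After 4 (insert_before(37)): list=[85, 92, 6, 37, 9, 1, 8, 4, 3] cursor@9
After 5 (delete_current): list=[85, 92, 6, 37, 1, 8, 4, 3] cursor@1
After 6 (delete_current): list=[85, 92, 6, 37, 8, 4, 3] cursor@8
After 7 (delete_current): list=[85, 92, 6, 37, 4, 3] cursor@4
After 8 (prev): list=[85, 92, 6, 37, 4, 3] cursor@37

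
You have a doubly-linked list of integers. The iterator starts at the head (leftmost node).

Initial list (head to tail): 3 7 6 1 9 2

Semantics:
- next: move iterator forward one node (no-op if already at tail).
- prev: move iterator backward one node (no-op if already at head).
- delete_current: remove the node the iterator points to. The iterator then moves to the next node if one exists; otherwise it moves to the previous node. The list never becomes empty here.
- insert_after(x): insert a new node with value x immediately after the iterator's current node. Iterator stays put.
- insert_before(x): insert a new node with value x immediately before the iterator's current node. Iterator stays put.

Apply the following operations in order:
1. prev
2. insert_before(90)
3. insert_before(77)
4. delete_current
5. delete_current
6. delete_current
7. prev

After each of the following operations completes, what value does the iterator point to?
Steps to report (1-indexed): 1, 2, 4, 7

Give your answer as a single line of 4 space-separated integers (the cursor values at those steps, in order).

Answer: 3 3 7 77

Derivation:
After 1 (prev): list=[3, 7, 6, 1, 9, 2] cursor@3
After 2 (insert_before(90)): list=[90, 3, 7, 6, 1, 9, 2] cursor@3
After 3 (insert_before(77)): list=[90, 77, 3, 7, 6, 1, 9, 2] cursor@3
After 4 (delete_current): list=[90, 77, 7, 6, 1, 9, 2] cursor@7
After 5 (delete_current): list=[90, 77, 6, 1, 9, 2] cursor@6
After 6 (delete_current): list=[90, 77, 1, 9, 2] cursor@1
After 7 (prev): list=[90, 77, 1, 9, 2] cursor@77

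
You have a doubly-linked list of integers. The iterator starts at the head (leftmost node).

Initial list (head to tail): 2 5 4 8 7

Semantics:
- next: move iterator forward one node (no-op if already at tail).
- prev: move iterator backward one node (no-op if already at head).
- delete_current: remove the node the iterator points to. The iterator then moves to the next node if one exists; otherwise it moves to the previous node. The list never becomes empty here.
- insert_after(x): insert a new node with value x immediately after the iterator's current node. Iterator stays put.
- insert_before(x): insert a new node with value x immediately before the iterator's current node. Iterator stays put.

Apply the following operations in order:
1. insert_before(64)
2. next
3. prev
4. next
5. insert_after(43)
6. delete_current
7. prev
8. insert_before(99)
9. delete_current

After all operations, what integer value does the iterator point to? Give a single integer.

Answer: 43

Derivation:
After 1 (insert_before(64)): list=[64, 2, 5, 4, 8, 7] cursor@2
After 2 (next): list=[64, 2, 5, 4, 8, 7] cursor@5
After 3 (prev): list=[64, 2, 5, 4, 8, 7] cursor@2
After 4 (next): list=[64, 2, 5, 4, 8, 7] cursor@5
After 5 (insert_after(43)): list=[64, 2, 5, 43, 4, 8, 7] cursor@5
After 6 (delete_current): list=[64, 2, 43, 4, 8, 7] cursor@43
After 7 (prev): list=[64, 2, 43, 4, 8, 7] cursor@2
After 8 (insert_before(99)): list=[64, 99, 2, 43, 4, 8, 7] cursor@2
After 9 (delete_current): list=[64, 99, 43, 4, 8, 7] cursor@43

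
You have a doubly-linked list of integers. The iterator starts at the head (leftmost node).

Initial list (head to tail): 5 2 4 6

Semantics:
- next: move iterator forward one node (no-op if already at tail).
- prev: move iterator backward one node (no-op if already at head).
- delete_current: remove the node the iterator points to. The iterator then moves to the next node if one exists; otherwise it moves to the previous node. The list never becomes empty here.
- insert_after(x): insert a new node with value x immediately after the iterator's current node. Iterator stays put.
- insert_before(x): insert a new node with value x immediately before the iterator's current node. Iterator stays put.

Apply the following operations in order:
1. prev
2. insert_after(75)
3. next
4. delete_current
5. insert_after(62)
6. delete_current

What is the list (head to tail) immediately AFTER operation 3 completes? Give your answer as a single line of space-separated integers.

Answer: 5 75 2 4 6

Derivation:
After 1 (prev): list=[5, 2, 4, 6] cursor@5
After 2 (insert_after(75)): list=[5, 75, 2, 4, 6] cursor@5
After 3 (next): list=[5, 75, 2, 4, 6] cursor@75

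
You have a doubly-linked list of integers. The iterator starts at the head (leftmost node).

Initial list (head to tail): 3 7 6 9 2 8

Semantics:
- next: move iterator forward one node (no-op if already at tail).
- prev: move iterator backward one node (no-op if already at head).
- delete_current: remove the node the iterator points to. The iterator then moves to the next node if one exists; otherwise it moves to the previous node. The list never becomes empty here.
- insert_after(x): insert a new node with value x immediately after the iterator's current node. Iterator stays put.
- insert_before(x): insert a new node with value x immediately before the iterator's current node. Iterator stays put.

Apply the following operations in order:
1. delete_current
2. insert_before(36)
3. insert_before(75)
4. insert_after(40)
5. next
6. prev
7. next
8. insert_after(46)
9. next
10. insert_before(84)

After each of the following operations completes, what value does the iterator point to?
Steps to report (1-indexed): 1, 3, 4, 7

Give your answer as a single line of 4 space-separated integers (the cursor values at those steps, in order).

After 1 (delete_current): list=[7, 6, 9, 2, 8] cursor@7
After 2 (insert_before(36)): list=[36, 7, 6, 9, 2, 8] cursor@7
After 3 (insert_before(75)): list=[36, 75, 7, 6, 9, 2, 8] cursor@7
After 4 (insert_after(40)): list=[36, 75, 7, 40, 6, 9, 2, 8] cursor@7
After 5 (next): list=[36, 75, 7, 40, 6, 9, 2, 8] cursor@40
After 6 (prev): list=[36, 75, 7, 40, 6, 9, 2, 8] cursor@7
After 7 (next): list=[36, 75, 7, 40, 6, 9, 2, 8] cursor@40
After 8 (insert_after(46)): list=[36, 75, 7, 40, 46, 6, 9, 2, 8] cursor@40
After 9 (next): list=[36, 75, 7, 40, 46, 6, 9, 2, 8] cursor@46
After 10 (insert_before(84)): list=[36, 75, 7, 40, 84, 46, 6, 9, 2, 8] cursor@46

Answer: 7 7 7 40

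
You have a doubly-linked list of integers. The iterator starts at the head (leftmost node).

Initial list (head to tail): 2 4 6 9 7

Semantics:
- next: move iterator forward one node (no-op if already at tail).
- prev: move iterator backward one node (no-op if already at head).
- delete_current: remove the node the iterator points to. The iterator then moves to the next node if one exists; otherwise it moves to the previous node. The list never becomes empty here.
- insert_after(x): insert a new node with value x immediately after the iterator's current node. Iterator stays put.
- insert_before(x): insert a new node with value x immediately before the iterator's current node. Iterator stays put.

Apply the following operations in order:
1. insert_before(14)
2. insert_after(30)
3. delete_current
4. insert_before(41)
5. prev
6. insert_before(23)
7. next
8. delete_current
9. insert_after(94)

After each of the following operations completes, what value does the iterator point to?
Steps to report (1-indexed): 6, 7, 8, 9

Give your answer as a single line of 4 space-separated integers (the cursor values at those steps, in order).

After 1 (insert_before(14)): list=[14, 2, 4, 6, 9, 7] cursor@2
After 2 (insert_after(30)): list=[14, 2, 30, 4, 6, 9, 7] cursor@2
After 3 (delete_current): list=[14, 30, 4, 6, 9, 7] cursor@30
After 4 (insert_before(41)): list=[14, 41, 30, 4, 6, 9, 7] cursor@30
After 5 (prev): list=[14, 41, 30, 4, 6, 9, 7] cursor@41
After 6 (insert_before(23)): list=[14, 23, 41, 30, 4, 6, 9, 7] cursor@41
After 7 (next): list=[14, 23, 41, 30, 4, 6, 9, 7] cursor@30
After 8 (delete_current): list=[14, 23, 41, 4, 6, 9, 7] cursor@4
After 9 (insert_after(94)): list=[14, 23, 41, 4, 94, 6, 9, 7] cursor@4

Answer: 41 30 4 4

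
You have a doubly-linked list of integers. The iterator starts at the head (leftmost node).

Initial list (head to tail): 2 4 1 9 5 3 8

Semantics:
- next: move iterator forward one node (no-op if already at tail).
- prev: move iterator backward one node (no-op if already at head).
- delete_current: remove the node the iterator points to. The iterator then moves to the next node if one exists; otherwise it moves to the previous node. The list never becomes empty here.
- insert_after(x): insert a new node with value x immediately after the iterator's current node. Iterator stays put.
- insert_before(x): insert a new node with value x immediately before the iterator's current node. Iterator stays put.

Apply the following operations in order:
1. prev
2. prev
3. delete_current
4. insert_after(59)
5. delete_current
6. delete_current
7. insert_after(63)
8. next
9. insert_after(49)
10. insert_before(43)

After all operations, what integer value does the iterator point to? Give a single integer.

Answer: 63

Derivation:
After 1 (prev): list=[2, 4, 1, 9, 5, 3, 8] cursor@2
After 2 (prev): list=[2, 4, 1, 9, 5, 3, 8] cursor@2
After 3 (delete_current): list=[4, 1, 9, 5, 3, 8] cursor@4
After 4 (insert_after(59)): list=[4, 59, 1, 9, 5, 3, 8] cursor@4
After 5 (delete_current): list=[59, 1, 9, 5, 3, 8] cursor@59
After 6 (delete_current): list=[1, 9, 5, 3, 8] cursor@1
After 7 (insert_after(63)): list=[1, 63, 9, 5, 3, 8] cursor@1
After 8 (next): list=[1, 63, 9, 5, 3, 8] cursor@63
After 9 (insert_after(49)): list=[1, 63, 49, 9, 5, 3, 8] cursor@63
After 10 (insert_before(43)): list=[1, 43, 63, 49, 9, 5, 3, 8] cursor@63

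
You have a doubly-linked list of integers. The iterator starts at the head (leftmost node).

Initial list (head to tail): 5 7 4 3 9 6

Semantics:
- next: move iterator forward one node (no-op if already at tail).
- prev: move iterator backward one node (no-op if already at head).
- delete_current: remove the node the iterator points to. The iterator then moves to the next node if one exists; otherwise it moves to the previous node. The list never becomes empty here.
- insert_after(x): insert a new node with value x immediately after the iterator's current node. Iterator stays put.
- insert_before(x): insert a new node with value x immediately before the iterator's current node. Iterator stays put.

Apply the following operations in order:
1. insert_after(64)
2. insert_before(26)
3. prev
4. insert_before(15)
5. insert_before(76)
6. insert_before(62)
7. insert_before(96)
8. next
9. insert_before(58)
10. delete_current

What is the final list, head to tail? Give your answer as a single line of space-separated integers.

After 1 (insert_after(64)): list=[5, 64, 7, 4, 3, 9, 6] cursor@5
After 2 (insert_before(26)): list=[26, 5, 64, 7, 4, 3, 9, 6] cursor@5
After 3 (prev): list=[26, 5, 64, 7, 4, 3, 9, 6] cursor@26
After 4 (insert_before(15)): list=[15, 26, 5, 64, 7, 4, 3, 9, 6] cursor@26
After 5 (insert_before(76)): list=[15, 76, 26, 5, 64, 7, 4, 3, 9, 6] cursor@26
After 6 (insert_before(62)): list=[15, 76, 62, 26, 5, 64, 7, 4, 3, 9, 6] cursor@26
After 7 (insert_before(96)): list=[15, 76, 62, 96, 26, 5, 64, 7, 4, 3, 9, 6] cursor@26
After 8 (next): list=[15, 76, 62, 96, 26, 5, 64, 7, 4, 3, 9, 6] cursor@5
After 9 (insert_before(58)): list=[15, 76, 62, 96, 26, 58, 5, 64, 7, 4, 3, 9, 6] cursor@5
After 10 (delete_current): list=[15, 76, 62, 96, 26, 58, 64, 7, 4, 3, 9, 6] cursor@64

Answer: 15 76 62 96 26 58 64 7 4 3 9 6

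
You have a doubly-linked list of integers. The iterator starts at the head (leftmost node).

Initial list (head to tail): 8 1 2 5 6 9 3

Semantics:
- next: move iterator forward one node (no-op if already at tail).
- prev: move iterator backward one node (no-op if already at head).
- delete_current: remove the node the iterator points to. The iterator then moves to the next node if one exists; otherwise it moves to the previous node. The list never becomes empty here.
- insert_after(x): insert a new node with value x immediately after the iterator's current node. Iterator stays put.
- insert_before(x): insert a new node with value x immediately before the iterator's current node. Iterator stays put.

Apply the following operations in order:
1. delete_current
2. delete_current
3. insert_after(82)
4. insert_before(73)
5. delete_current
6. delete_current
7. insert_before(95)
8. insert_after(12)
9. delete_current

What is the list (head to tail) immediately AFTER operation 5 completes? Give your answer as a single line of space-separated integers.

After 1 (delete_current): list=[1, 2, 5, 6, 9, 3] cursor@1
After 2 (delete_current): list=[2, 5, 6, 9, 3] cursor@2
After 3 (insert_after(82)): list=[2, 82, 5, 6, 9, 3] cursor@2
After 4 (insert_before(73)): list=[73, 2, 82, 5, 6, 9, 3] cursor@2
After 5 (delete_current): list=[73, 82, 5, 6, 9, 3] cursor@82

Answer: 73 82 5 6 9 3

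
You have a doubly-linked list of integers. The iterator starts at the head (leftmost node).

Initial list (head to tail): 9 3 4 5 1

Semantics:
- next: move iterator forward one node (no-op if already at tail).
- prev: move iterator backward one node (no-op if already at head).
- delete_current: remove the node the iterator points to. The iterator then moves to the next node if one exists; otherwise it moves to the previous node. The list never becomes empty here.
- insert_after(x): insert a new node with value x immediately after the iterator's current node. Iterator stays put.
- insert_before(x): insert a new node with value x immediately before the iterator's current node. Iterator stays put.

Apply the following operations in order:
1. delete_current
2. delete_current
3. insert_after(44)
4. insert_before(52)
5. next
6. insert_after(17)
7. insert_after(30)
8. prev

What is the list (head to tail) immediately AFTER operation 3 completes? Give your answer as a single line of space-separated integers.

Answer: 4 44 5 1

Derivation:
After 1 (delete_current): list=[3, 4, 5, 1] cursor@3
After 2 (delete_current): list=[4, 5, 1] cursor@4
After 3 (insert_after(44)): list=[4, 44, 5, 1] cursor@4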